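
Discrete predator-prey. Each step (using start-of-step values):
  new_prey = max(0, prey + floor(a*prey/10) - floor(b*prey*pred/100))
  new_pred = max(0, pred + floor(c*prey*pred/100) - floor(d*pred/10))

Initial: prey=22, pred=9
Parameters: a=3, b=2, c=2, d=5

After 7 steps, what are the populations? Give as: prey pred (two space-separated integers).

Step 1: prey: 22+6-3=25; pred: 9+3-4=8
Step 2: prey: 25+7-4=28; pred: 8+4-4=8
Step 3: prey: 28+8-4=32; pred: 8+4-4=8
Step 4: prey: 32+9-5=36; pred: 8+5-4=9
Step 5: prey: 36+10-6=40; pred: 9+6-4=11
Step 6: prey: 40+12-8=44; pred: 11+8-5=14
Step 7: prey: 44+13-12=45; pred: 14+12-7=19

Answer: 45 19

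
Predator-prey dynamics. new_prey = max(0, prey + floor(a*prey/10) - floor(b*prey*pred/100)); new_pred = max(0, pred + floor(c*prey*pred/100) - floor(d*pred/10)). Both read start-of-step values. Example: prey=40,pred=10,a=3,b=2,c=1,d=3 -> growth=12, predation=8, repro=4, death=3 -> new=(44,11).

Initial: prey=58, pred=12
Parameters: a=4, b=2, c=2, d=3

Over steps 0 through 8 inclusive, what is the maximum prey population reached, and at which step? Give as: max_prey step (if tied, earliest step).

Step 1: prey: 58+23-13=68; pred: 12+13-3=22
Step 2: prey: 68+27-29=66; pred: 22+29-6=45
Step 3: prey: 66+26-59=33; pred: 45+59-13=91
Step 4: prey: 33+13-60=0; pred: 91+60-27=124
Step 5: prey: 0+0-0=0; pred: 124+0-37=87
Step 6: prey: 0+0-0=0; pred: 87+0-26=61
Step 7: prey: 0+0-0=0; pred: 61+0-18=43
Step 8: prey: 0+0-0=0; pred: 43+0-12=31
Max prey = 68 at step 1

Answer: 68 1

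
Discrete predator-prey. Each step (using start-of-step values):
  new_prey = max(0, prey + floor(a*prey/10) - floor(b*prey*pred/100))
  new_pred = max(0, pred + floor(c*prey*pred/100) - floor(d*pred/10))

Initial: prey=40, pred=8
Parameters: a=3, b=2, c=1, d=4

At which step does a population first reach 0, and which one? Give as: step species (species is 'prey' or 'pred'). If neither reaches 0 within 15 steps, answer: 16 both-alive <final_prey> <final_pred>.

Answer: 16 both-alive 9 6

Derivation:
Step 1: prey: 40+12-6=46; pred: 8+3-3=8
Step 2: prey: 46+13-7=52; pred: 8+3-3=8
Step 3: prey: 52+15-8=59; pred: 8+4-3=9
Step 4: prey: 59+17-10=66; pred: 9+5-3=11
Step 5: prey: 66+19-14=71; pred: 11+7-4=14
Step 6: prey: 71+21-19=73; pred: 14+9-5=18
Step 7: prey: 73+21-26=68; pred: 18+13-7=24
Step 8: prey: 68+20-32=56; pred: 24+16-9=31
Step 9: prey: 56+16-34=38; pred: 31+17-12=36
Step 10: prey: 38+11-27=22; pred: 36+13-14=35
Step 11: prey: 22+6-15=13; pred: 35+7-14=28
Step 12: prey: 13+3-7=9; pred: 28+3-11=20
Step 13: prey: 9+2-3=8; pred: 20+1-8=13
Step 14: prey: 8+2-2=8; pred: 13+1-5=9
Step 15: prey: 8+2-1=9; pred: 9+0-3=6
No extinction within 15 steps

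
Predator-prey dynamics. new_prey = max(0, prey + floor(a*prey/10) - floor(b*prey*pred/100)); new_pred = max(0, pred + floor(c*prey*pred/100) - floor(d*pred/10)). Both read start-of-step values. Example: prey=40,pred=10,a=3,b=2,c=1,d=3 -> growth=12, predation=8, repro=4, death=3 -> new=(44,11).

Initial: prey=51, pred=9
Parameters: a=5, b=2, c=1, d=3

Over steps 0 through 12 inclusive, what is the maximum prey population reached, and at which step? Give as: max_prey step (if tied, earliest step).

Answer: 109 4

Derivation:
Step 1: prey: 51+25-9=67; pred: 9+4-2=11
Step 2: prey: 67+33-14=86; pred: 11+7-3=15
Step 3: prey: 86+43-25=104; pred: 15+12-4=23
Step 4: prey: 104+52-47=109; pred: 23+23-6=40
Step 5: prey: 109+54-87=76; pred: 40+43-12=71
Step 6: prey: 76+38-107=7; pred: 71+53-21=103
Step 7: prey: 7+3-14=0; pred: 103+7-30=80
Step 8: prey: 0+0-0=0; pred: 80+0-24=56
Step 9: prey: 0+0-0=0; pred: 56+0-16=40
Step 10: prey: 0+0-0=0; pred: 40+0-12=28
Step 11: prey: 0+0-0=0; pred: 28+0-8=20
Step 12: prey: 0+0-0=0; pred: 20+0-6=14
Max prey = 109 at step 4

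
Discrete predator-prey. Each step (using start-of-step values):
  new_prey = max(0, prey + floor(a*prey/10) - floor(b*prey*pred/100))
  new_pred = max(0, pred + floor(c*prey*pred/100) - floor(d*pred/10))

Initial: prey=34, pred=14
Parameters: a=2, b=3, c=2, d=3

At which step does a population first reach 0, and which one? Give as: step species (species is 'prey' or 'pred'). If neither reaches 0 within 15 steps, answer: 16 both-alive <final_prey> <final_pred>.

Step 1: prey: 34+6-14=26; pred: 14+9-4=19
Step 2: prey: 26+5-14=17; pred: 19+9-5=23
Step 3: prey: 17+3-11=9; pred: 23+7-6=24
Step 4: prey: 9+1-6=4; pred: 24+4-7=21
Step 5: prey: 4+0-2=2; pred: 21+1-6=16
Step 6: prey: 2+0-0=2; pred: 16+0-4=12
Step 7: prey: 2+0-0=2; pred: 12+0-3=9
Step 8: prey: 2+0-0=2; pred: 9+0-2=7
Step 9: prey: 2+0-0=2; pred: 7+0-2=5
Step 10: prey: 2+0-0=2; pred: 5+0-1=4
Step 11: prey: 2+0-0=2; pred: 4+0-1=3
Step 12: prey: 2+0-0=2; pred: 3+0-0=3
Steps 13-15: state stable at prey=2, pred=3 (no change)
No extinction within 15 steps

Answer: 16 both-alive 2 3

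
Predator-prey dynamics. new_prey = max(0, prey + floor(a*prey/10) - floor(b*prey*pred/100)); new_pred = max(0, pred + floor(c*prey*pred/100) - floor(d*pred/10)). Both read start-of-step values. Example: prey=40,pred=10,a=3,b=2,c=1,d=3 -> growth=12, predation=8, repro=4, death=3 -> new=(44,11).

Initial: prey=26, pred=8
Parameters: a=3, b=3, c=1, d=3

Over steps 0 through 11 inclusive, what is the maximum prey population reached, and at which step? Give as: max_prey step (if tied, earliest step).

Step 1: prey: 26+7-6=27; pred: 8+2-2=8
Step 2: prey: 27+8-6=29; pred: 8+2-2=8
Step 3: prey: 29+8-6=31; pred: 8+2-2=8
Step 4: prey: 31+9-7=33; pred: 8+2-2=8
Step 5: prey: 33+9-7=35; pred: 8+2-2=8
Step 6: prey: 35+10-8=37; pred: 8+2-2=8
Step 7: prey: 37+11-8=40; pred: 8+2-2=8
Step 8: prey: 40+12-9=43; pred: 8+3-2=9
Step 9: prey: 43+12-11=44; pred: 9+3-2=10
Step 10: prey: 44+13-13=44; pred: 10+4-3=11
Step 11: prey: 44+13-14=43; pred: 11+4-3=12
Max prey = 44 at step 9

Answer: 44 9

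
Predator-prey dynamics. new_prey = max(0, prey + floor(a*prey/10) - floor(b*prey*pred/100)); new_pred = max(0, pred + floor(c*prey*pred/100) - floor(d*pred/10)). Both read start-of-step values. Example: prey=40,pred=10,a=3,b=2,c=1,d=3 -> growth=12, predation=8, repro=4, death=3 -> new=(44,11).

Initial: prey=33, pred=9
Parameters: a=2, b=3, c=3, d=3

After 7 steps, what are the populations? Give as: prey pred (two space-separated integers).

Answer: 0 14

Derivation:
Step 1: prey: 33+6-8=31; pred: 9+8-2=15
Step 2: prey: 31+6-13=24; pred: 15+13-4=24
Step 3: prey: 24+4-17=11; pred: 24+17-7=34
Step 4: prey: 11+2-11=2; pred: 34+11-10=35
Step 5: prey: 2+0-2=0; pred: 35+2-10=27
Step 6: prey: 0+0-0=0; pred: 27+0-8=19
Step 7: prey: 0+0-0=0; pred: 19+0-5=14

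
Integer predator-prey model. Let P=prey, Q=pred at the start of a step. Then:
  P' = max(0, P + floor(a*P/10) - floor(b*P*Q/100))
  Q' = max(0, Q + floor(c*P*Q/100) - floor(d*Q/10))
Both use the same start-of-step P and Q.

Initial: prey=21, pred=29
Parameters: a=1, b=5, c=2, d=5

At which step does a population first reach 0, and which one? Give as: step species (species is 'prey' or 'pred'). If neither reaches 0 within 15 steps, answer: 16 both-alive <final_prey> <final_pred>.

Answer: 1 prey

Derivation:
Step 1: prey: 21+2-30=0; pred: 29+12-14=27
First extinction: prey at step 1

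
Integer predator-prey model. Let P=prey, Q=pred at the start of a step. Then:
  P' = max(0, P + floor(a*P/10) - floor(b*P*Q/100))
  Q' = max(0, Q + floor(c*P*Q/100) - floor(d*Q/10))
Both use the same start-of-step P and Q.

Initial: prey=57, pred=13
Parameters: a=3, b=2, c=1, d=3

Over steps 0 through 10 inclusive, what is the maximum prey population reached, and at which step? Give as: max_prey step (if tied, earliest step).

Answer: 60 1

Derivation:
Step 1: prey: 57+17-14=60; pred: 13+7-3=17
Step 2: prey: 60+18-20=58; pred: 17+10-5=22
Step 3: prey: 58+17-25=50; pred: 22+12-6=28
Step 4: prey: 50+15-28=37; pred: 28+14-8=34
Step 5: prey: 37+11-25=23; pred: 34+12-10=36
Step 6: prey: 23+6-16=13; pred: 36+8-10=34
Step 7: prey: 13+3-8=8; pred: 34+4-10=28
Step 8: prey: 8+2-4=6; pred: 28+2-8=22
Step 9: prey: 6+1-2=5; pred: 22+1-6=17
Step 10: prey: 5+1-1=5; pred: 17+0-5=12
Max prey = 60 at step 1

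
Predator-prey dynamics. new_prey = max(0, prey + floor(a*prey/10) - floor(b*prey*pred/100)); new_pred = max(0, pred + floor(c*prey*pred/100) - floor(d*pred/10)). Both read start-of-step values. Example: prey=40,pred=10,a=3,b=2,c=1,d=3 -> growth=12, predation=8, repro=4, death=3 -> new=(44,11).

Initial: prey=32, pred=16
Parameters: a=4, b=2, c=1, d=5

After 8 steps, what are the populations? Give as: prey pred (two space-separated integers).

Step 1: prey: 32+12-10=34; pred: 16+5-8=13
Step 2: prey: 34+13-8=39; pred: 13+4-6=11
Step 3: prey: 39+15-8=46; pred: 11+4-5=10
Step 4: prey: 46+18-9=55; pred: 10+4-5=9
Step 5: prey: 55+22-9=68; pred: 9+4-4=9
Step 6: prey: 68+27-12=83; pred: 9+6-4=11
Step 7: prey: 83+33-18=98; pred: 11+9-5=15
Step 8: prey: 98+39-29=108; pred: 15+14-7=22

Answer: 108 22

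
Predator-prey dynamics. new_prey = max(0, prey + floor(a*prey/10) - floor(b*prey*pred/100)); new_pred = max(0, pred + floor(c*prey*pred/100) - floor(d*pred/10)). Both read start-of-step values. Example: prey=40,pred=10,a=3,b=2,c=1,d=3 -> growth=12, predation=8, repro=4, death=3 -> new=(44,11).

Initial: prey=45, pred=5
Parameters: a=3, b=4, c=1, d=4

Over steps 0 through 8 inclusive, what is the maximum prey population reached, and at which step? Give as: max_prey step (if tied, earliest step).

Answer: 72 6

Derivation:
Step 1: prey: 45+13-9=49; pred: 5+2-2=5
Step 2: prey: 49+14-9=54; pred: 5+2-2=5
Step 3: prey: 54+16-10=60; pred: 5+2-2=5
Step 4: prey: 60+18-12=66; pred: 5+3-2=6
Step 5: prey: 66+19-15=70; pred: 6+3-2=7
Step 6: prey: 70+21-19=72; pred: 7+4-2=9
Step 7: prey: 72+21-25=68; pred: 9+6-3=12
Step 8: prey: 68+20-32=56; pred: 12+8-4=16
Max prey = 72 at step 6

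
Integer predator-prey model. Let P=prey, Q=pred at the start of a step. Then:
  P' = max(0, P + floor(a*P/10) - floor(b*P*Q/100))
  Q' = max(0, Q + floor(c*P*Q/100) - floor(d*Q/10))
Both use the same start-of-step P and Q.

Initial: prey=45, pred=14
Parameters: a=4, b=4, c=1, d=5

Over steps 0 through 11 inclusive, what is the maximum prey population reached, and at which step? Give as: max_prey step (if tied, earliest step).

Answer: 104 11

Derivation:
Step 1: prey: 45+18-25=38; pred: 14+6-7=13
Step 2: prey: 38+15-19=34; pred: 13+4-6=11
Step 3: prey: 34+13-14=33; pred: 11+3-5=9
Step 4: prey: 33+13-11=35; pred: 9+2-4=7
Step 5: prey: 35+14-9=40; pred: 7+2-3=6
Step 6: prey: 40+16-9=47; pred: 6+2-3=5
Step 7: prey: 47+18-9=56; pred: 5+2-2=5
Step 8: prey: 56+22-11=67; pred: 5+2-2=5
Step 9: prey: 67+26-13=80; pred: 5+3-2=6
Step 10: prey: 80+32-19=93; pred: 6+4-3=7
Step 11: prey: 93+37-26=104; pred: 7+6-3=10
Max prey = 104 at step 11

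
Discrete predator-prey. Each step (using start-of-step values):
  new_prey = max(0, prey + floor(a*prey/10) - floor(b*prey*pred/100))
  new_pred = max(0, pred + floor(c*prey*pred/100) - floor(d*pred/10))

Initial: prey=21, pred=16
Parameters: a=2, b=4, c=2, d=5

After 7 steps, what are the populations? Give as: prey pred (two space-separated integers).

Answer: 9 1

Derivation:
Step 1: prey: 21+4-13=12; pred: 16+6-8=14
Step 2: prey: 12+2-6=8; pred: 14+3-7=10
Step 3: prey: 8+1-3=6; pred: 10+1-5=6
Step 4: prey: 6+1-1=6; pred: 6+0-3=3
Step 5: prey: 6+1-0=7; pred: 3+0-1=2
Step 6: prey: 7+1-0=8; pred: 2+0-1=1
Step 7: prey: 8+1-0=9; pred: 1+0-0=1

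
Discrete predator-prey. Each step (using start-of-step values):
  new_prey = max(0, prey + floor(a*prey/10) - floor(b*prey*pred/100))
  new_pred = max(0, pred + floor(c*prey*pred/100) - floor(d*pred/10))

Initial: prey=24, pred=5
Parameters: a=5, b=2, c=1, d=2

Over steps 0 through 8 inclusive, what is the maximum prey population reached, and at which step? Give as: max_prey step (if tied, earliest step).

Step 1: prey: 24+12-2=34; pred: 5+1-1=5
Step 2: prey: 34+17-3=48; pred: 5+1-1=5
Step 3: prey: 48+24-4=68; pred: 5+2-1=6
Step 4: prey: 68+34-8=94; pred: 6+4-1=9
Step 5: prey: 94+47-16=125; pred: 9+8-1=16
Step 6: prey: 125+62-40=147; pred: 16+20-3=33
Step 7: prey: 147+73-97=123; pred: 33+48-6=75
Step 8: prey: 123+61-184=0; pred: 75+92-15=152
Max prey = 147 at step 6

Answer: 147 6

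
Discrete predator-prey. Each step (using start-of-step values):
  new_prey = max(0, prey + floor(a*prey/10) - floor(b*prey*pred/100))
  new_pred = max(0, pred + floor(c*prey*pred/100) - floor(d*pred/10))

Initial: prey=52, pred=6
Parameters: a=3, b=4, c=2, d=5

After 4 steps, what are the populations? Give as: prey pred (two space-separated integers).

Answer: 18 26

Derivation:
Step 1: prey: 52+15-12=55; pred: 6+6-3=9
Step 2: prey: 55+16-19=52; pred: 9+9-4=14
Step 3: prey: 52+15-29=38; pred: 14+14-7=21
Step 4: prey: 38+11-31=18; pred: 21+15-10=26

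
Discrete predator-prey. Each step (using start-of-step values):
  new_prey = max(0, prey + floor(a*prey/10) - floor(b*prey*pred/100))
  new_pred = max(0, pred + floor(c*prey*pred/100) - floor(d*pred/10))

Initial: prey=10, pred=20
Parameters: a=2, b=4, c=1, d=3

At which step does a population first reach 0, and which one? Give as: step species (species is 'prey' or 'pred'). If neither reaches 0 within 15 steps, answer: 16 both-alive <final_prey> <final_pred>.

Step 1: prey: 10+2-8=4; pred: 20+2-6=16
Step 2: prey: 4+0-2=2; pred: 16+0-4=12
Step 3: prey: 2+0-0=2; pred: 12+0-3=9
Step 4: prey: 2+0-0=2; pred: 9+0-2=7
Step 5: prey: 2+0-0=2; pred: 7+0-2=5
Step 6: prey: 2+0-0=2; pred: 5+0-1=4
Step 7: prey: 2+0-0=2; pred: 4+0-1=3
Step 8: prey: 2+0-0=2; pred: 3+0-0=3
Steps 9-15: state stable at prey=2, pred=3 (no change)
No extinction within 15 steps

Answer: 16 both-alive 2 3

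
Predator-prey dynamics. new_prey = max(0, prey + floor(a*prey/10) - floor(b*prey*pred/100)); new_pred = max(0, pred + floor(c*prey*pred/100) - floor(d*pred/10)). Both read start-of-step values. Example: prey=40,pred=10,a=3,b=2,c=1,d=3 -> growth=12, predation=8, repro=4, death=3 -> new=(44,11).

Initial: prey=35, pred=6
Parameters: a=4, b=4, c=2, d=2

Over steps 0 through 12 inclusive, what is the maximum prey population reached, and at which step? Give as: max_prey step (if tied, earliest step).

Answer: 43 2

Derivation:
Step 1: prey: 35+14-8=41; pred: 6+4-1=9
Step 2: prey: 41+16-14=43; pred: 9+7-1=15
Step 3: prey: 43+17-25=35; pred: 15+12-3=24
Step 4: prey: 35+14-33=16; pred: 24+16-4=36
Step 5: prey: 16+6-23=0; pred: 36+11-7=40
Step 6: prey: 0+0-0=0; pred: 40+0-8=32
Step 7: prey: 0+0-0=0; pred: 32+0-6=26
Step 8: prey: 0+0-0=0; pred: 26+0-5=21
Step 9: prey: 0+0-0=0; pred: 21+0-4=17
Step 10: prey: 0+0-0=0; pred: 17+0-3=14
Step 11: prey: 0+0-0=0; pred: 14+0-2=12
Step 12: prey: 0+0-0=0; pred: 12+0-2=10
Max prey = 43 at step 2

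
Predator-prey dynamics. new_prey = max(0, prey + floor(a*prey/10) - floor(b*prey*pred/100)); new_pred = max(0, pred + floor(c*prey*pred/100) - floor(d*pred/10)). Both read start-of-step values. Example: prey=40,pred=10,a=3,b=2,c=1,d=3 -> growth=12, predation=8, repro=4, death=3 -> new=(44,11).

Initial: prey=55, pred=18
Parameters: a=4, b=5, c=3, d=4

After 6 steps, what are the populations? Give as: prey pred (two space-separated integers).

Answer: 0 8

Derivation:
Step 1: prey: 55+22-49=28; pred: 18+29-7=40
Step 2: prey: 28+11-56=0; pred: 40+33-16=57
Step 3: prey: 0+0-0=0; pred: 57+0-22=35
Step 4: prey: 0+0-0=0; pred: 35+0-14=21
Step 5: prey: 0+0-0=0; pred: 21+0-8=13
Step 6: prey: 0+0-0=0; pred: 13+0-5=8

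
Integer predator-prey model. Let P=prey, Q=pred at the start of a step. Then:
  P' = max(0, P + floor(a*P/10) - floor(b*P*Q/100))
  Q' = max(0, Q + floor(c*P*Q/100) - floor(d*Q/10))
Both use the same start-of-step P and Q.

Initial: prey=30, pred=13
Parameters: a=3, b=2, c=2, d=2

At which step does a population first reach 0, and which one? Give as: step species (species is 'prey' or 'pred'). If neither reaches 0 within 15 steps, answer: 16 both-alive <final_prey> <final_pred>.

Step 1: prey: 30+9-7=32; pred: 13+7-2=18
Step 2: prey: 32+9-11=30; pred: 18+11-3=26
Step 3: prey: 30+9-15=24; pred: 26+15-5=36
Step 4: prey: 24+7-17=14; pred: 36+17-7=46
Step 5: prey: 14+4-12=6; pred: 46+12-9=49
Step 6: prey: 6+1-5=2; pred: 49+5-9=45
Step 7: prey: 2+0-1=1; pred: 45+1-9=37
Step 8: prey: 1+0-0=1; pred: 37+0-7=30
Step 9: prey: 1+0-0=1; pred: 30+0-6=24
Step 10: prey: 1+0-0=1; pred: 24+0-4=20
Step 11: prey: 1+0-0=1; pred: 20+0-4=16
Step 12: prey: 1+0-0=1; pred: 16+0-3=13
Step 13: prey: 1+0-0=1; pred: 13+0-2=11
Step 14: prey: 1+0-0=1; pred: 11+0-2=9
Step 15: prey: 1+0-0=1; pred: 9+0-1=8
No extinction within 15 steps

Answer: 16 both-alive 1 8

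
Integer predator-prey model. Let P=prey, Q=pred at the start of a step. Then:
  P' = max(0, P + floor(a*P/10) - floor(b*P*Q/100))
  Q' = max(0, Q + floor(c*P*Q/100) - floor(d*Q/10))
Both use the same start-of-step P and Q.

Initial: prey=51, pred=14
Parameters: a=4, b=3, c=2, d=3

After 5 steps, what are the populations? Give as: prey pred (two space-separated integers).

Answer: 0 33

Derivation:
Step 1: prey: 51+20-21=50; pred: 14+14-4=24
Step 2: prey: 50+20-36=34; pred: 24+24-7=41
Step 3: prey: 34+13-41=6; pred: 41+27-12=56
Step 4: prey: 6+2-10=0; pred: 56+6-16=46
Step 5: prey: 0+0-0=0; pred: 46+0-13=33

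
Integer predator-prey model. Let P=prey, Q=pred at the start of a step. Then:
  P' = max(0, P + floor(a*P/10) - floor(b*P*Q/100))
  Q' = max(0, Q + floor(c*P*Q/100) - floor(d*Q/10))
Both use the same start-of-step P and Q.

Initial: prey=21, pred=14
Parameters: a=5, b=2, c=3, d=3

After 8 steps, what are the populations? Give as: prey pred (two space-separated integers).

Answer: 0 34

Derivation:
Step 1: prey: 21+10-5=26; pred: 14+8-4=18
Step 2: prey: 26+13-9=30; pred: 18+14-5=27
Step 3: prey: 30+15-16=29; pred: 27+24-8=43
Step 4: prey: 29+14-24=19; pred: 43+37-12=68
Step 5: prey: 19+9-25=3; pred: 68+38-20=86
Step 6: prey: 3+1-5=0; pred: 86+7-25=68
Step 7: prey: 0+0-0=0; pred: 68+0-20=48
Step 8: prey: 0+0-0=0; pred: 48+0-14=34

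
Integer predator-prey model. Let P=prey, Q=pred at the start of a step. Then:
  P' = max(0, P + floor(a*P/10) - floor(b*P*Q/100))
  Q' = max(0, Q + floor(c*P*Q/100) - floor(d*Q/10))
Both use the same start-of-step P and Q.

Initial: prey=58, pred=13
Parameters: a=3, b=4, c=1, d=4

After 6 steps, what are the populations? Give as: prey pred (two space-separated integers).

Answer: 16 6

Derivation:
Step 1: prey: 58+17-30=45; pred: 13+7-5=15
Step 2: prey: 45+13-27=31; pred: 15+6-6=15
Step 3: prey: 31+9-18=22; pred: 15+4-6=13
Step 4: prey: 22+6-11=17; pred: 13+2-5=10
Step 5: prey: 17+5-6=16; pred: 10+1-4=7
Step 6: prey: 16+4-4=16; pred: 7+1-2=6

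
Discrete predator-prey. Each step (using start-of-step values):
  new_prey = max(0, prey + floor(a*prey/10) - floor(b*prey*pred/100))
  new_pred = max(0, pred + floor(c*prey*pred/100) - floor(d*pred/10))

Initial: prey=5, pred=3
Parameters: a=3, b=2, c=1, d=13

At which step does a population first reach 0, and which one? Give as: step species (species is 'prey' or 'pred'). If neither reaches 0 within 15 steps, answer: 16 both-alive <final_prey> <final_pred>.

Step 1: prey: 5+1-0=6; pred: 3+0-3=0
First extinction: pred at step 1

Answer: 1 pred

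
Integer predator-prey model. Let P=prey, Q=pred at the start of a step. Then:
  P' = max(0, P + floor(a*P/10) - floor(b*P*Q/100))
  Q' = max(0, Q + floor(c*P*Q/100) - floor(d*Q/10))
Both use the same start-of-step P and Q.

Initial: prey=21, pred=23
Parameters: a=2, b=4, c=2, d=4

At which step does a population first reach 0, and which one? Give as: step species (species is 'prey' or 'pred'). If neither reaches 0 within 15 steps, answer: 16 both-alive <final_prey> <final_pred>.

Answer: 16 both-alive 1 2

Derivation:
Step 1: prey: 21+4-19=6; pred: 23+9-9=23
Step 2: prey: 6+1-5=2; pred: 23+2-9=16
Step 3: prey: 2+0-1=1; pred: 16+0-6=10
Step 4: prey: 1+0-0=1; pred: 10+0-4=6
Step 5: prey: 1+0-0=1; pred: 6+0-2=4
Step 6: prey: 1+0-0=1; pred: 4+0-1=3
Step 7: prey: 1+0-0=1; pred: 3+0-1=2
Step 8: prey: 1+0-0=1; pred: 2+0-0=2
Steps 9-15: state stable at prey=1, pred=2 (no change)
No extinction within 15 steps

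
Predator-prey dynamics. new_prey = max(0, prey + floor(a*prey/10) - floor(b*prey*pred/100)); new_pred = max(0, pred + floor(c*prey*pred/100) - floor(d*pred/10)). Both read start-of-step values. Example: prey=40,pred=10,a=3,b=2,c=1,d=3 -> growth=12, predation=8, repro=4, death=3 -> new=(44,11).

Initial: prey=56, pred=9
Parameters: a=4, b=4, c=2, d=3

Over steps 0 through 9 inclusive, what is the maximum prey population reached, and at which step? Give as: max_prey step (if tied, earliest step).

Step 1: prey: 56+22-20=58; pred: 9+10-2=17
Step 2: prey: 58+23-39=42; pred: 17+19-5=31
Step 3: prey: 42+16-52=6; pred: 31+26-9=48
Step 4: prey: 6+2-11=0; pred: 48+5-14=39
Step 5: prey: 0+0-0=0; pred: 39+0-11=28
Step 6: prey: 0+0-0=0; pred: 28+0-8=20
Step 7: prey: 0+0-0=0; pred: 20+0-6=14
Step 8: prey: 0+0-0=0; pred: 14+0-4=10
Step 9: prey: 0+0-0=0; pred: 10+0-3=7
Max prey = 58 at step 1

Answer: 58 1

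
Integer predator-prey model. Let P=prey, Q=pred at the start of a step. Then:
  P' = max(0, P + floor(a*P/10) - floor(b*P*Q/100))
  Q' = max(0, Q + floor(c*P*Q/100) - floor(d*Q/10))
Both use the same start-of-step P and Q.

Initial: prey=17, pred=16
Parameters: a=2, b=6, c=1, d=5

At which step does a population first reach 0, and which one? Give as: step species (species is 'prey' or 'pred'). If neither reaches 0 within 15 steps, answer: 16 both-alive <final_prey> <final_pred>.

Answer: 16 both-alive 2 1

Derivation:
Step 1: prey: 17+3-16=4; pred: 16+2-8=10
Step 2: prey: 4+0-2=2; pred: 10+0-5=5
Step 3: prey: 2+0-0=2; pred: 5+0-2=3
Step 4: prey: 2+0-0=2; pred: 3+0-1=2
Step 5: prey: 2+0-0=2; pred: 2+0-1=1
Step 6: prey: 2+0-0=2; pred: 1+0-0=1
Steps 7-15: state stable at prey=2, pred=1 (no change)
No extinction within 15 steps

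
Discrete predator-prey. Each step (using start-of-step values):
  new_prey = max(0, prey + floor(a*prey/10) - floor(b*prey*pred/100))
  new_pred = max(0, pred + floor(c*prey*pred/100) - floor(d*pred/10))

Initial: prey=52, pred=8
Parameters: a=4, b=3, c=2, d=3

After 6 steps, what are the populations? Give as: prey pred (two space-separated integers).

Answer: 0 35

Derivation:
Step 1: prey: 52+20-12=60; pred: 8+8-2=14
Step 2: prey: 60+24-25=59; pred: 14+16-4=26
Step 3: prey: 59+23-46=36; pred: 26+30-7=49
Step 4: prey: 36+14-52=0; pred: 49+35-14=70
Step 5: prey: 0+0-0=0; pred: 70+0-21=49
Step 6: prey: 0+0-0=0; pred: 49+0-14=35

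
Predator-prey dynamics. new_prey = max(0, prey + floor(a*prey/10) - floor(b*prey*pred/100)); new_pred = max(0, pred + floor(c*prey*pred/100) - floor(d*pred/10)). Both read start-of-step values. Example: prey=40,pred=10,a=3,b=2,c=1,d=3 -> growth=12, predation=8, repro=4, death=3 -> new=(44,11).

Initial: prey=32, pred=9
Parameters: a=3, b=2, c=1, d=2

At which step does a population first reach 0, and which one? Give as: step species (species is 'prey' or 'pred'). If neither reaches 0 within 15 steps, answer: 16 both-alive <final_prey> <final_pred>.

Step 1: prey: 32+9-5=36; pred: 9+2-1=10
Step 2: prey: 36+10-7=39; pred: 10+3-2=11
Step 3: prey: 39+11-8=42; pred: 11+4-2=13
Step 4: prey: 42+12-10=44; pred: 13+5-2=16
Step 5: prey: 44+13-14=43; pred: 16+7-3=20
Step 6: prey: 43+12-17=38; pred: 20+8-4=24
Step 7: prey: 38+11-18=31; pred: 24+9-4=29
Step 8: prey: 31+9-17=23; pred: 29+8-5=32
Step 9: prey: 23+6-14=15; pred: 32+7-6=33
Step 10: prey: 15+4-9=10; pred: 33+4-6=31
Step 11: prey: 10+3-6=7; pred: 31+3-6=28
Step 12: prey: 7+2-3=6; pred: 28+1-5=24
Step 13: prey: 6+1-2=5; pred: 24+1-4=21
Step 14: prey: 5+1-2=4; pred: 21+1-4=18
Step 15: prey: 4+1-1=4; pred: 18+0-3=15
No extinction within 15 steps

Answer: 16 both-alive 4 15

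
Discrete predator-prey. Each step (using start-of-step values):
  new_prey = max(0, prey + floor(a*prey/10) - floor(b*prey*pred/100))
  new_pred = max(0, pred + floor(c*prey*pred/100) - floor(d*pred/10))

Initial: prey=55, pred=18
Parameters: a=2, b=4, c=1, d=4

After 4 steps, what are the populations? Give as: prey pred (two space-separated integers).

Step 1: prey: 55+11-39=27; pred: 18+9-7=20
Step 2: prey: 27+5-21=11; pred: 20+5-8=17
Step 3: prey: 11+2-7=6; pred: 17+1-6=12
Step 4: prey: 6+1-2=5; pred: 12+0-4=8

Answer: 5 8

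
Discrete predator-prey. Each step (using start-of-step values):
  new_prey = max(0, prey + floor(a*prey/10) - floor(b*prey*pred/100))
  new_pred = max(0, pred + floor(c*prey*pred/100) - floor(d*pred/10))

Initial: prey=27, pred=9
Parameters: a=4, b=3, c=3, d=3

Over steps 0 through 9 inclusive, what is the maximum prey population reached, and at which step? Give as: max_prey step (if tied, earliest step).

Step 1: prey: 27+10-7=30; pred: 9+7-2=14
Step 2: prey: 30+12-12=30; pred: 14+12-4=22
Step 3: prey: 30+12-19=23; pred: 22+19-6=35
Step 4: prey: 23+9-24=8; pred: 35+24-10=49
Step 5: prey: 8+3-11=0; pred: 49+11-14=46
Step 6: prey: 0+0-0=0; pred: 46+0-13=33
Step 7: prey: 0+0-0=0; pred: 33+0-9=24
Step 8: prey: 0+0-0=0; pred: 24+0-7=17
Step 9: prey: 0+0-0=0; pred: 17+0-5=12
Max prey = 30 at step 1

Answer: 30 1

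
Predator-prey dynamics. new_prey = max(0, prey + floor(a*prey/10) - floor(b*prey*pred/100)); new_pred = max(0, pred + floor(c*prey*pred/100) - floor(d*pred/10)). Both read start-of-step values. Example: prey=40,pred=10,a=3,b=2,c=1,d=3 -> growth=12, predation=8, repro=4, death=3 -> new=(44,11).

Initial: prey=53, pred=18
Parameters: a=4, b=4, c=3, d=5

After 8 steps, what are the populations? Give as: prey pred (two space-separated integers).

Answer: 0 1

Derivation:
Step 1: prey: 53+21-38=36; pred: 18+28-9=37
Step 2: prey: 36+14-53=0; pred: 37+39-18=58
Step 3: prey: 0+0-0=0; pred: 58+0-29=29
Step 4: prey: 0+0-0=0; pred: 29+0-14=15
Step 5: prey: 0+0-0=0; pred: 15+0-7=8
Step 6: prey: 0+0-0=0; pred: 8+0-4=4
Step 7: prey: 0+0-0=0; pred: 4+0-2=2
Step 8: prey: 0+0-0=0; pred: 2+0-1=1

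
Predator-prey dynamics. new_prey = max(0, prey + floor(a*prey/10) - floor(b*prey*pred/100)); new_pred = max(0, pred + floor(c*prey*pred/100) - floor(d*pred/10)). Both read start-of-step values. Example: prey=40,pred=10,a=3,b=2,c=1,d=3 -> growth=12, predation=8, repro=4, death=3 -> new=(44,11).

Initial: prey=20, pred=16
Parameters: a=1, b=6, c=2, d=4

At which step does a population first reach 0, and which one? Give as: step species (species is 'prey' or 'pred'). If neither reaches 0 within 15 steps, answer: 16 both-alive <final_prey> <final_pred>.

Answer: 16 both-alive 1 2

Derivation:
Step 1: prey: 20+2-19=3; pred: 16+6-6=16
Step 2: prey: 3+0-2=1; pred: 16+0-6=10
Step 3: prey: 1+0-0=1; pred: 10+0-4=6
Step 4: prey: 1+0-0=1; pred: 6+0-2=4
Step 5: prey: 1+0-0=1; pred: 4+0-1=3
Step 6: prey: 1+0-0=1; pred: 3+0-1=2
Step 7: prey: 1+0-0=1; pred: 2+0-0=2
Steps 8-15: state stable at prey=1, pred=2 (no change)
No extinction within 15 steps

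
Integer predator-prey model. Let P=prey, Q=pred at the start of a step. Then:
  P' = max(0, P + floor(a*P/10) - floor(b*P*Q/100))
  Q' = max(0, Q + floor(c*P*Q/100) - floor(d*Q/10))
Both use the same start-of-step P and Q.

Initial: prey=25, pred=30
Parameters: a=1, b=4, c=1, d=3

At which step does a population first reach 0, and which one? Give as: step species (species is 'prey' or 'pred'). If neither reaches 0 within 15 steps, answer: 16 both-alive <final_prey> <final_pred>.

Step 1: prey: 25+2-30=0; pred: 30+7-9=28
First extinction: prey at step 1

Answer: 1 prey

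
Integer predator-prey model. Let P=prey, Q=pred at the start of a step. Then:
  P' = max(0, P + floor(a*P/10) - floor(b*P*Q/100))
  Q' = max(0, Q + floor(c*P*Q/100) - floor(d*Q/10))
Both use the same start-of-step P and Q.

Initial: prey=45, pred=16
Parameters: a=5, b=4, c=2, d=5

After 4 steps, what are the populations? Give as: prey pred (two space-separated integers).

Step 1: prey: 45+22-28=39; pred: 16+14-8=22
Step 2: prey: 39+19-34=24; pred: 22+17-11=28
Step 3: prey: 24+12-26=10; pred: 28+13-14=27
Step 4: prey: 10+5-10=5; pred: 27+5-13=19

Answer: 5 19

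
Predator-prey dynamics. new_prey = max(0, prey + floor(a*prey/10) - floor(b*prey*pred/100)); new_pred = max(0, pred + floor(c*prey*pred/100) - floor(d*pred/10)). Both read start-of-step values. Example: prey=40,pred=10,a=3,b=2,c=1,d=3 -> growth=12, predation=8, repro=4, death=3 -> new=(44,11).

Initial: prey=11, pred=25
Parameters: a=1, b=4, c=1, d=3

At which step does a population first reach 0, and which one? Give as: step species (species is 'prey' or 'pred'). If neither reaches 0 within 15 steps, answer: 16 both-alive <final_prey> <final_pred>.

Answer: 16 both-alive 1 3

Derivation:
Step 1: prey: 11+1-11=1; pred: 25+2-7=20
Step 2: prey: 1+0-0=1; pred: 20+0-6=14
Step 3: prey: 1+0-0=1; pred: 14+0-4=10
Step 4: prey: 1+0-0=1; pred: 10+0-3=7
Step 5: prey: 1+0-0=1; pred: 7+0-2=5
Step 6: prey: 1+0-0=1; pred: 5+0-1=4
Step 7: prey: 1+0-0=1; pred: 4+0-1=3
Step 8: prey: 1+0-0=1; pred: 3+0-0=3
Steps 9-15: state stable at prey=1, pred=3 (no change)
No extinction within 15 steps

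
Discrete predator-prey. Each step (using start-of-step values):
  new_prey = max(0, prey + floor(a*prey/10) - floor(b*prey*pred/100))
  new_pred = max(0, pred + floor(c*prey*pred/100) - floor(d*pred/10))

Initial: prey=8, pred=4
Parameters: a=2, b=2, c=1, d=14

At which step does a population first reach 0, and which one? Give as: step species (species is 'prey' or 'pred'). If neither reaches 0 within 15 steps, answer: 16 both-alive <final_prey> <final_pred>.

Answer: 1 pred

Derivation:
Step 1: prey: 8+1-0=9; pred: 4+0-5=0
First extinction: pred at step 1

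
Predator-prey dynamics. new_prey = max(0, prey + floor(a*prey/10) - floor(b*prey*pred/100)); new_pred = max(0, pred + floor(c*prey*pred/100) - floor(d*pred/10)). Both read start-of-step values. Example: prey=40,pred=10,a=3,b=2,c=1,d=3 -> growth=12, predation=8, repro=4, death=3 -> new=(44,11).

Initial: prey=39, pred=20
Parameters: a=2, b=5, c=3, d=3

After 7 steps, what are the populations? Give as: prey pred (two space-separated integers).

Answer: 0 7

Derivation:
Step 1: prey: 39+7-39=7; pred: 20+23-6=37
Step 2: prey: 7+1-12=0; pred: 37+7-11=33
Step 3: prey: 0+0-0=0; pred: 33+0-9=24
Step 4: prey: 0+0-0=0; pred: 24+0-7=17
Step 5: prey: 0+0-0=0; pred: 17+0-5=12
Step 6: prey: 0+0-0=0; pred: 12+0-3=9
Step 7: prey: 0+0-0=0; pred: 9+0-2=7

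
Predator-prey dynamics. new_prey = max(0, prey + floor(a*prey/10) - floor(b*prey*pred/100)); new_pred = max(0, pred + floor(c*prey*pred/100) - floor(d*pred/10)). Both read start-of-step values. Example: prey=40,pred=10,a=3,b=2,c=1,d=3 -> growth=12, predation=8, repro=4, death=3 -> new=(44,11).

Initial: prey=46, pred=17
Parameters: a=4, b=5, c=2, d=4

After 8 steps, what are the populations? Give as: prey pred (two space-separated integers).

Step 1: prey: 46+18-39=25; pred: 17+15-6=26
Step 2: prey: 25+10-32=3; pred: 26+13-10=29
Step 3: prey: 3+1-4=0; pred: 29+1-11=19
Step 4: prey: 0+0-0=0; pred: 19+0-7=12
Step 5: prey: 0+0-0=0; pred: 12+0-4=8
Step 6: prey: 0+0-0=0; pred: 8+0-3=5
Step 7: prey: 0+0-0=0; pred: 5+0-2=3
Step 8: prey: 0+0-0=0; pred: 3+0-1=2

Answer: 0 2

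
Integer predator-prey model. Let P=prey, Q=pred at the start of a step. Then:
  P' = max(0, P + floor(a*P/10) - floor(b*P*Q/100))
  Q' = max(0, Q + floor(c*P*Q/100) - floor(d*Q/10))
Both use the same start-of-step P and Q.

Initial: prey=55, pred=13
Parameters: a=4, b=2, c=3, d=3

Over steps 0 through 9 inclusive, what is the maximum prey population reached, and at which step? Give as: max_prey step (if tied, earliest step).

Answer: 63 1

Derivation:
Step 1: prey: 55+22-14=63; pred: 13+21-3=31
Step 2: prey: 63+25-39=49; pred: 31+58-9=80
Step 3: prey: 49+19-78=0; pred: 80+117-24=173
Step 4: prey: 0+0-0=0; pred: 173+0-51=122
Step 5: prey: 0+0-0=0; pred: 122+0-36=86
Step 6: prey: 0+0-0=0; pred: 86+0-25=61
Step 7: prey: 0+0-0=0; pred: 61+0-18=43
Step 8: prey: 0+0-0=0; pred: 43+0-12=31
Step 9: prey: 0+0-0=0; pred: 31+0-9=22
Max prey = 63 at step 1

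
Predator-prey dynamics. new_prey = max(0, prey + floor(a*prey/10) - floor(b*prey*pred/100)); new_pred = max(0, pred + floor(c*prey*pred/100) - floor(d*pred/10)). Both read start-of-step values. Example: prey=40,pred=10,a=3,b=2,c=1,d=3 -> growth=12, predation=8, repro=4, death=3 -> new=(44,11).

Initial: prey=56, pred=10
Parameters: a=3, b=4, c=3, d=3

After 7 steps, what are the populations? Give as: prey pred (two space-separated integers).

Step 1: prey: 56+16-22=50; pred: 10+16-3=23
Step 2: prey: 50+15-46=19; pred: 23+34-6=51
Step 3: prey: 19+5-38=0; pred: 51+29-15=65
Step 4: prey: 0+0-0=0; pred: 65+0-19=46
Step 5: prey: 0+0-0=0; pred: 46+0-13=33
Step 6: prey: 0+0-0=0; pred: 33+0-9=24
Step 7: prey: 0+0-0=0; pred: 24+0-7=17

Answer: 0 17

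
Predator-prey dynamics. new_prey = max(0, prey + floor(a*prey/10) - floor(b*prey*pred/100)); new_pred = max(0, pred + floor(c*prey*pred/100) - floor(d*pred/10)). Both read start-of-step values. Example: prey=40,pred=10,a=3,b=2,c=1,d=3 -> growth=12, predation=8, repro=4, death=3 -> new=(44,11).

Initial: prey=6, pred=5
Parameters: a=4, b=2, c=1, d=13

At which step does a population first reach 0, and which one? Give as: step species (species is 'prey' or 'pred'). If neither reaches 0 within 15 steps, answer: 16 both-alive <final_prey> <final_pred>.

Step 1: prey: 6+2-0=8; pred: 5+0-6=0
First extinction: pred at step 1

Answer: 1 pred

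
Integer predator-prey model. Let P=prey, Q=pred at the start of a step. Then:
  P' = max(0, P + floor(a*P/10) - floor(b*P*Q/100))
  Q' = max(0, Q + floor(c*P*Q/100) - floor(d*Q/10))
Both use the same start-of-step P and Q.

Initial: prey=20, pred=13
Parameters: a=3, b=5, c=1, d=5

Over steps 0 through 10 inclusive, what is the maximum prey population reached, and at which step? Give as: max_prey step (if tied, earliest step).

Step 1: prey: 20+6-13=13; pred: 13+2-6=9
Step 2: prey: 13+3-5=11; pred: 9+1-4=6
Step 3: prey: 11+3-3=11; pred: 6+0-3=3
Step 4: prey: 11+3-1=13; pred: 3+0-1=2
Step 5: prey: 13+3-1=15; pred: 2+0-1=1
Step 6: prey: 15+4-0=19; pred: 1+0-0=1
Step 7: prey: 19+5-0=24; pred: 1+0-0=1
Step 8: prey: 24+7-1=30; pred: 1+0-0=1
Step 9: prey: 30+9-1=38; pred: 1+0-0=1
Step 10: prey: 38+11-1=48; pred: 1+0-0=1
Max prey = 48 at step 10

Answer: 48 10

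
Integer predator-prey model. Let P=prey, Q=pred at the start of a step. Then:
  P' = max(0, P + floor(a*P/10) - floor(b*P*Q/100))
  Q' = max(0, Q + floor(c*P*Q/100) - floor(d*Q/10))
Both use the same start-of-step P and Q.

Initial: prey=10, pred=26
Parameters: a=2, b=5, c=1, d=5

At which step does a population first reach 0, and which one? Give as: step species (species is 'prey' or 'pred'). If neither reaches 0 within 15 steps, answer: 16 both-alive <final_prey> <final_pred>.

Answer: 1 prey

Derivation:
Step 1: prey: 10+2-13=0; pred: 26+2-13=15
First extinction: prey at step 1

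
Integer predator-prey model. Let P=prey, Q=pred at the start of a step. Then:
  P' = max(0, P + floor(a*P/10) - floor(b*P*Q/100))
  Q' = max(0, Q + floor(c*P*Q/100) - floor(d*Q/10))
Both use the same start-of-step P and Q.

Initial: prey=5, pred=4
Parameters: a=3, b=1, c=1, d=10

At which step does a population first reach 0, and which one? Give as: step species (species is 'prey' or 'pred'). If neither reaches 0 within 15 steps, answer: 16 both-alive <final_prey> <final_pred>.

Step 1: prey: 5+1-0=6; pred: 4+0-4=0
First extinction: pred at step 1

Answer: 1 pred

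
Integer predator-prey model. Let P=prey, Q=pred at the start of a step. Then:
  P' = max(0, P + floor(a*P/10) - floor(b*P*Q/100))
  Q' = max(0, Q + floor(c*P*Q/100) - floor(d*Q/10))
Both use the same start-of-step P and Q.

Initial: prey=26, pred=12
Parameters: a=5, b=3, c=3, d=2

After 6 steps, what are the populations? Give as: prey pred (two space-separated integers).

Step 1: prey: 26+13-9=30; pred: 12+9-2=19
Step 2: prey: 30+15-17=28; pred: 19+17-3=33
Step 3: prey: 28+14-27=15; pred: 33+27-6=54
Step 4: prey: 15+7-24=0; pred: 54+24-10=68
Step 5: prey: 0+0-0=0; pred: 68+0-13=55
Step 6: prey: 0+0-0=0; pred: 55+0-11=44

Answer: 0 44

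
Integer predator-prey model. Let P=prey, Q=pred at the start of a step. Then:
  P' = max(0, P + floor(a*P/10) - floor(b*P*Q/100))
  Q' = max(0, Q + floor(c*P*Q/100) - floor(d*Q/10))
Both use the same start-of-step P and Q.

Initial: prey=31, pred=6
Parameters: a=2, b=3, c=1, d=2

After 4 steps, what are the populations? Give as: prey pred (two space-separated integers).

Answer: 34 7

Derivation:
Step 1: prey: 31+6-5=32; pred: 6+1-1=6
Step 2: prey: 32+6-5=33; pred: 6+1-1=6
Step 3: prey: 33+6-5=34; pred: 6+1-1=6
Step 4: prey: 34+6-6=34; pred: 6+2-1=7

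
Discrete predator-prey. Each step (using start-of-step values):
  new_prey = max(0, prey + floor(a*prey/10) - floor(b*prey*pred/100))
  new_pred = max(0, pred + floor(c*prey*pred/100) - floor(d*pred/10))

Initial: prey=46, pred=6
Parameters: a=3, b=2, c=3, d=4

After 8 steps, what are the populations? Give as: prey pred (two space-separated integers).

Step 1: prey: 46+13-5=54; pred: 6+8-2=12
Step 2: prey: 54+16-12=58; pred: 12+19-4=27
Step 3: prey: 58+17-31=44; pred: 27+46-10=63
Step 4: prey: 44+13-55=2; pred: 63+83-25=121
Step 5: prey: 2+0-4=0; pred: 121+7-48=80
Step 6: prey: 0+0-0=0; pred: 80+0-32=48
Step 7: prey: 0+0-0=0; pred: 48+0-19=29
Step 8: prey: 0+0-0=0; pred: 29+0-11=18

Answer: 0 18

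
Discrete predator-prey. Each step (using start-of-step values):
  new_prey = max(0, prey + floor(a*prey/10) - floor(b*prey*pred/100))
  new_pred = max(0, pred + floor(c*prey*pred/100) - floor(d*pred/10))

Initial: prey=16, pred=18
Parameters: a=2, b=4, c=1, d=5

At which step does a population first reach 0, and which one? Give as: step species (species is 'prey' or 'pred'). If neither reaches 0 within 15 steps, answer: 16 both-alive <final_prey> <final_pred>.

Answer: 16 both-alive 35 1

Derivation:
Step 1: prey: 16+3-11=8; pred: 18+2-9=11
Step 2: prey: 8+1-3=6; pred: 11+0-5=6
Step 3: prey: 6+1-1=6; pred: 6+0-3=3
Step 4: prey: 6+1-0=7; pred: 3+0-1=2
Step 5: prey: 7+1-0=8; pred: 2+0-1=1
Step 6: prey: 8+1-0=9; pred: 1+0-0=1
Step 7: prey: 9+1-0=10; pred: 1+0-0=1
Step 8: prey: 10+2-0=12; pred: 1+0-0=1
Step 9: prey: 12+2-0=14; pred: 1+0-0=1
Step 10: prey: 14+2-0=16; pred: 1+0-0=1
Step 11: prey: 16+3-0=19; pred: 1+0-0=1
Step 12: prey: 19+3-0=22; pred: 1+0-0=1
Step 13: prey: 22+4-0=26; pred: 1+0-0=1
Step 14: prey: 26+5-1=30; pred: 1+0-0=1
Step 15: prey: 30+6-1=35; pred: 1+0-0=1
No extinction within 15 steps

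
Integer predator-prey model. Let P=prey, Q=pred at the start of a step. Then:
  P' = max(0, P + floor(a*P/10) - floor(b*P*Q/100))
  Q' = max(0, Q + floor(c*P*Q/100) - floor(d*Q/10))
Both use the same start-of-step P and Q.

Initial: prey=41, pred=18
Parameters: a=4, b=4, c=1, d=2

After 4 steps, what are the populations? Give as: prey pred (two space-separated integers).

Answer: 3 20

Derivation:
Step 1: prey: 41+16-29=28; pred: 18+7-3=22
Step 2: prey: 28+11-24=15; pred: 22+6-4=24
Step 3: prey: 15+6-14=7; pred: 24+3-4=23
Step 4: prey: 7+2-6=3; pred: 23+1-4=20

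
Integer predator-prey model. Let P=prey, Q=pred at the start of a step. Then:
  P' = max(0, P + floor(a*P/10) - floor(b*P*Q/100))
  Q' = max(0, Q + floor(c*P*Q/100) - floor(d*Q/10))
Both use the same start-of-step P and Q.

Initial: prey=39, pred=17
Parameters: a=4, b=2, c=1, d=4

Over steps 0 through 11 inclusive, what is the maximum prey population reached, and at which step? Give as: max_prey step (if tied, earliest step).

Answer: 50 5

Derivation:
Step 1: prey: 39+15-13=41; pred: 17+6-6=17
Step 2: prey: 41+16-13=44; pred: 17+6-6=17
Step 3: prey: 44+17-14=47; pred: 17+7-6=18
Step 4: prey: 47+18-16=49; pred: 18+8-7=19
Step 5: prey: 49+19-18=50; pred: 19+9-7=21
Step 6: prey: 50+20-21=49; pred: 21+10-8=23
Step 7: prey: 49+19-22=46; pred: 23+11-9=25
Step 8: prey: 46+18-23=41; pred: 25+11-10=26
Step 9: prey: 41+16-21=36; pred: 26+10-10=26
Step 10: prey: 36+14-18=32; pred: 26+9-10=25
Step 11: prey: 32+12-16=28; pred: 25+8-10=23
Max prey = 50 at step 5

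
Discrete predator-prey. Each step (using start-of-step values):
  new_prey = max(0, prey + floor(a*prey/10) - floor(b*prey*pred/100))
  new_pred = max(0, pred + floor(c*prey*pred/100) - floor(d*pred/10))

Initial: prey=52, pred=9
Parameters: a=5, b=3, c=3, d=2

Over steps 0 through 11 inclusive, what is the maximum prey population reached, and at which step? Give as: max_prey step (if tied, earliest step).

Answer: 64 1

Derivation:
Step 1: prey: 52+26-14=64; pred: 9+14-1=22
Step 2: prey: 64+32-42=54; pred: 22+42-4=60
Step 3: prey: 54+27-97=0; pred: 60+97-12=145
Step 4: prey: 0+0-0=0; pred: 145+0-29=116
Step 5: prey: 0+0-0=0; pred: 116+0-23=93
Step 6: prey: 0+0-0=0; pred: 93+0-18=75
Step 7: prey: 0+0-0=0; pred: 75+0-15=60
Step 8: prey: 0+0-0=0; pred: 60+0-12=48
Step 9: prey: 0+0-0=0; pred: 48+0-9=39
Step 10: prey: 0+0-0=0; pred: 39+0-7=32
Step 11: prey: 0+0-0=0; pred: 32+0-6=26
Max prey = 64 at step 1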